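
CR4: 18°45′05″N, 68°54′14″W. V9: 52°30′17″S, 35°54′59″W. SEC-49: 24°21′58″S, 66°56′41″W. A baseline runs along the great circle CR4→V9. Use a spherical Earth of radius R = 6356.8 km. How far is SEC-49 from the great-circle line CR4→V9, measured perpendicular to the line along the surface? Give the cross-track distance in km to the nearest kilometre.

CR4: φ = +18.75139°, λ = -68.90389°
V9: φ = -52.50472°, λ = -35.91639°
SEC-49: φ = -24.36611°, λ = -66.94472°
δ₁₃ = central angle CR4→SEC-49 = 0.753280 rad  (haversine)
θ₁₃ = bearing CR4→SEC-49 = 177.391°,  θ₁₂ = bearing CR4→V9 = 160.098°
dₓₜ = R·arcsin(sin δ₁₃ · sin(θ₁₃ − θ₁₂)) = 6356.8·arcsin(0.68403·sin(17.292°)) = 1301.585 km
|dₓₜ| = 1301.585 km

1302 km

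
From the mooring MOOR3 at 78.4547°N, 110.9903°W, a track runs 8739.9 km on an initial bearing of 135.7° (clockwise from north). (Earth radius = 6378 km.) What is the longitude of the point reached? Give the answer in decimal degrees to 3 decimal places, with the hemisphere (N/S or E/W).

δ = d/R = 8739.9/6378 = 1.370320 rad
φ₂ = arcsin(sin φ₁ cos δ + cos φ₁ sin δ cos θ)
   = arcsin(0.97977·0.19914 + 0.20014·0.97997·-0.71569) = 3.13767°
λ₂ = λ₁ + atan2(sin θ sin δ cos φ₁, cos δ − sin φ₁ sin φ₂) = -67.71891°

67.719°W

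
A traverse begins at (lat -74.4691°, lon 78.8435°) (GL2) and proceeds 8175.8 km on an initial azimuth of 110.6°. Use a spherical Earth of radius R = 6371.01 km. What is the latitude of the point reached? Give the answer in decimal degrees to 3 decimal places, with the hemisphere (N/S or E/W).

δ = d/R = 8175.8/6371.01 = 1.283282 rad
φ₂ = arcsin(sin φ₁ cos δ + cos φ₁ sin δ cos θ)
   = arcsin(-0.96349·0.28357 + 0.26776·0.95895·-0.35184) = -21.31880°
λ₂ = λ₁ + atan2(sin θ sin δ cos φ₁, cos δ − sin φ₁ sin φ₂) = -175.64377°

21.319°S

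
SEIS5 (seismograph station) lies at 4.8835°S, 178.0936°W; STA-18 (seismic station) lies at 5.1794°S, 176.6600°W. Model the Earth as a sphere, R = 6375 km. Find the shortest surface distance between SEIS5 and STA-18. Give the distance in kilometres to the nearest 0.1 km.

162.3 km

Δφ = -0.2959°,  Δλ = 1.4336°
a = sin²(Δφ/2) + cos φ₁ cos φ₂ sin²(Δλ/2) = 0.000162
c = 2·arcsin(√a) = 0.025454 rad = 1.4584°
d = R·c = 6375 × 0.025454 = 162.3 km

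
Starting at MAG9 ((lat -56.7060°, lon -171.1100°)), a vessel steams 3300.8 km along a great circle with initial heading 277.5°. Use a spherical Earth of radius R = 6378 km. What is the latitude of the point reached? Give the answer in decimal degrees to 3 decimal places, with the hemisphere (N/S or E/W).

43.706°S

δ = d/R = 3300.8/6378 = 0.517529 rad
φ₂ = arcsin(sin φ₁ cos δ + cos φ₁ sin δ cos θ)
   = arcsin(-0.83586·0.86904 + 0.54894·0.49473·0.13053) = -43.70581°
λ₂ = λ₁ + atan2(sin θ sin δ cos φ₁, cos δ − sin φ₁ sin φ₂) = 146.16173°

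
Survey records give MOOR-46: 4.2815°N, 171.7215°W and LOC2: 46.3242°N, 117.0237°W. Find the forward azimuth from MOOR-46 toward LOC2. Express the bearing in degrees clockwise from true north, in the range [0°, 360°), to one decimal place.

Δλ = 54.6978°
y = sin Δλ · cos φ₂ = 0.563591
x = cos φ₁ sin φ₂ − sin φ₁ cos φ₂ cos Δλ = 0.691447
θ = atan2(y, x) = 39.1831° → 39.1831° (mod 360°)

39.2°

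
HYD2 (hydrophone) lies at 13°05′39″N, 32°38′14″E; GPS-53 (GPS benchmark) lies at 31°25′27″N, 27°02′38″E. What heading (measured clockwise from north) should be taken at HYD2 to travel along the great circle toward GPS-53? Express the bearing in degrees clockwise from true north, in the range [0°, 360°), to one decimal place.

HYD2: φ = +13.09417°, λ = +32.63722°
GPS-53: φ = +31.42417°, λ = +27.04389°
Δλ = -5.5933°
y = sin Δλ · cos φ₂ = -0.083172
x = cos φ₁ sin φ₂ − sin φ₁ cos φ₂ cos Δλ = 0.315410
θ = atan2(y, x) = -14.7723° → 345.2277° (mod 360°)

345.2°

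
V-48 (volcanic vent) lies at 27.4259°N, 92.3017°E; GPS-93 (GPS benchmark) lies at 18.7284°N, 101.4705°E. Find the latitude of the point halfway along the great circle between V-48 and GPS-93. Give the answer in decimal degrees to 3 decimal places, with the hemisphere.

23.143°N

Bx = cos φ₂ cos Δλ = 0.934951,  By = cos φ₂ sin Δλ = 0.150907
φₘ = atan2(sin φ₁ + sin φ₂, √((cos φ₁ + Bx)² + By²)) = 23.14336°
λₘ = λ₁ + atan2(By, cos φ₁ + Bx) = 97.03495°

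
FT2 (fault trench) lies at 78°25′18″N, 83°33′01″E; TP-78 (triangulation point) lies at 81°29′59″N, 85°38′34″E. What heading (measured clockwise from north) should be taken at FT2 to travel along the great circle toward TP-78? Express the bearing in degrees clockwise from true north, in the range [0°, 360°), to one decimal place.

5.7°

FT2: φ = +78.42167°, λ = +83.55028°
TP-78: φ = +81.49972°, λ = +85.64278°
Δλ = 2.0925°
y = sin Δλ · cos φ₂ = 0.005397
x = cos φ₁ sin φ₂ − sin φ₁ cos φ₂ cos Δλ = 0.053793
θ = atan2(y, x) = 5.7294° → 5.7294° (mod 360°)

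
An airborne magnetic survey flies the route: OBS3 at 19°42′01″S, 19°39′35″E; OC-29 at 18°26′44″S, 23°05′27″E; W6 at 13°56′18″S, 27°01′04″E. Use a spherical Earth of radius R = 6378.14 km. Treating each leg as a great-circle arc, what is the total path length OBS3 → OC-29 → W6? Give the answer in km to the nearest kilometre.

OBS3: φ = -19.70028°, λ = +19.65972°
OC-29: φ = -18.44556°, λ = +23.09083°
W6: φ = -13.93833°, λ = +27.01778°
OBS3→OC-29: c = 0.060683 rad, d = 387.05 km
OC-29→W6: c = 0.102555 rad, d = 654.11 km
Total = 387.05 + 654.11 = 1041.16 km

1041 km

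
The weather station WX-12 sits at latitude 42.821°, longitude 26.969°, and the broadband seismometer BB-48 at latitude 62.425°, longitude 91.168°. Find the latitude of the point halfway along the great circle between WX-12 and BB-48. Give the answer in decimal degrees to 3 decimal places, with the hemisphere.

56.831°N

Bx = cos φ₂ cos Δλ = 0.201480,  By = cos φ₂ sin Δλ = 0.416762
φₘ = atan2(sin φ₁ + sin φ₂, √((cos φ₁ + Bx)² + By²)) = 56.83064°
λₘ = λ₁ + atan2(By, cos φ₁ + Bx) = 50.99411°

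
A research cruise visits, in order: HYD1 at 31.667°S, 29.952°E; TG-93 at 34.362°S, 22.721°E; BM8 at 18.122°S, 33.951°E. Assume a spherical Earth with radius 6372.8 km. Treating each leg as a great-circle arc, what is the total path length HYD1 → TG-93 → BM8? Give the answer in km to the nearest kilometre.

2860 km

HYD1→TG-93: c = 0.115770 rad, d = 737.78 km
TG-93→BM8: c = 0.332965 rad, d = 2121.92 km
Total = 737.78 + 2121.92 = 2859.70 km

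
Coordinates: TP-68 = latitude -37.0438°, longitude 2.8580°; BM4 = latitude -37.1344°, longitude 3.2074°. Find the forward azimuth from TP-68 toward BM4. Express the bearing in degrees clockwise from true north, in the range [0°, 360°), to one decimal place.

108.1°

Δλ = 0.3494°
y = sin Δλ · cos φ₂ = 0.004862
x = cos φ₁ sin φ₂ − sin φ₁ cos φ₂ cos Δλ = -0.001590
θ = atan2(y, x) = 108.1127° → 108.1127° (mod 360°)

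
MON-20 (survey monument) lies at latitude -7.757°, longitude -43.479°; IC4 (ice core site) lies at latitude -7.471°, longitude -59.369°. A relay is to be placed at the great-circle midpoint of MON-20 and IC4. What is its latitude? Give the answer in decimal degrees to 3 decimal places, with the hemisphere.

7.687°S

Bx = cos φ₂ cos Δλ = 0.953624,  By = cos φ₂ sin Δλ = -0.271467
φₘ = atan2(sin φ₁ + sin φ₂, √((cos φ₁ + Bx)² + By²)) = -7.68692°
λₘ = λ₁ + atan2(By, cos φ₁ + Bx) = -51.42667°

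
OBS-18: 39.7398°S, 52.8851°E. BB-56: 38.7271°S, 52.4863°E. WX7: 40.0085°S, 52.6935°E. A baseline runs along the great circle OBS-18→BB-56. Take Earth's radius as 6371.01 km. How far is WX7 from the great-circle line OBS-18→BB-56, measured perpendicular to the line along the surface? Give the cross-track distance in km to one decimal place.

24.4 km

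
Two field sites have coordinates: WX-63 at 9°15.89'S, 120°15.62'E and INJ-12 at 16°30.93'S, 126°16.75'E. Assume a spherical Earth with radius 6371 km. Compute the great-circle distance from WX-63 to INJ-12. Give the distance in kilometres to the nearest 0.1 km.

WX-63: φ = -9.26483°, λ = +120.26033°
INJ-12: φ = -16.51550°, λ = +126.27917°
Δφ = -7.2507°,  Δλ = 6.0188°
a = sin²(Δφ/2) + cos φ₁ cos φ₂ sin²(Δλ/2) = 0.006606
c = 2·arcsin(√a) = 0.162738 rad = 9.3242°
d = R·c = 6371 × 0.162738 = 1036.8 km

1036.8 km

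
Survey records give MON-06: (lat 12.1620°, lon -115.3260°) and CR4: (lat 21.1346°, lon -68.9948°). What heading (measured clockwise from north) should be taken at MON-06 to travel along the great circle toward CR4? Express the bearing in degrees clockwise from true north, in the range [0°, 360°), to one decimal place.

72.2°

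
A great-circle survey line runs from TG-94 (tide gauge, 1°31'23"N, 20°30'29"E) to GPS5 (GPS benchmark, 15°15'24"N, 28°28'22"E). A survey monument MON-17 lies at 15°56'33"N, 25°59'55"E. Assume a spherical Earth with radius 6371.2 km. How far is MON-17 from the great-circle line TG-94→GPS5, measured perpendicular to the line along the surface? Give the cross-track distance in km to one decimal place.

267.4 km

TG-94: φ = +1.52306°, λ = +20.50806°
GPS5: φ = +15.25667°, λ = +28.47278°
MON-17: φ = +15.94250°, λ = +25.99861°
δ₁₃ = central angle TG-94→MON-17 = 0.268806 rad  (haversine)
θ₁₃ = bearing TG-94→MON-17 = 20.268°,  θ₁₂ = bearing TG-94→GPS5 = 29.358°
dₓₜ = R·arcsin(sin δ₁₃ · sin(θ₁₃ − θ₁₂)) = 6371.2·arcsin(0.26558·sin(-9.089°)) = -267.378 km
|dₓₜ| = 267.378 km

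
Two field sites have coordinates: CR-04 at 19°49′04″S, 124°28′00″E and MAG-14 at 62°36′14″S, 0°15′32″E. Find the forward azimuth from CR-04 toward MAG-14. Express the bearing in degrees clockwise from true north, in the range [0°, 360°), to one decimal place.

CR-04: φ = -19.81778°, λ = +124.46667°
MAG-14: φ = -62.60389°, λ = +0.25889°
Δλ = -124.2078°
y = sin Δλ · cos φ₂ = -0.380537
x = cos φ₁ sin φ₂ − sin φ₁ cos φ₂ cos Δλ = -0.922968
θ = atan2(y, x) = -157.5938° → 202.4062° (mod 360°)

202.4°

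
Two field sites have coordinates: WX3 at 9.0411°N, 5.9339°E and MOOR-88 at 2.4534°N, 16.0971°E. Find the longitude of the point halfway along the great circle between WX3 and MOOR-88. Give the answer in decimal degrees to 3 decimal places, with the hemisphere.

Bx = cos φ₂ cos Δλ = 0.983407,  By = cos φ₂ sin Δλ = 0.176291
φₘ = atan2(sin φ₁ + sin φ₂, √((cos φ₁ + Bx)² + By²)) = 5.76977°
λₘ = λ₁ + atan2(By, cos φ₁ + Bx) = 11.04501°

11.045°E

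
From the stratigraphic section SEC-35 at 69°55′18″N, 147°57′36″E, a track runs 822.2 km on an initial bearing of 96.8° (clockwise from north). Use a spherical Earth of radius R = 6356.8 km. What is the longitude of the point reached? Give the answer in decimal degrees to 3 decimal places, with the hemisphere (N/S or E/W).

167.809°E

SEC-35: φ = +69.92167°, λ = +147.96000°
δ = d/R = 822.2/6356.8 = 0.129342 rad
φ₂ = arcsin(sin φ₁ cos δ + cos φ₁ sin δ cos θ)
   = arcsin(0.93922·0.99165 + 0.34330·0.12898·-0.11840) = 67.84026°
λ₂ = λ₁ + atan2(sin θ sin δ cos φ₁, cos δ − sin φ₁ sin φ₂) = 167.80934°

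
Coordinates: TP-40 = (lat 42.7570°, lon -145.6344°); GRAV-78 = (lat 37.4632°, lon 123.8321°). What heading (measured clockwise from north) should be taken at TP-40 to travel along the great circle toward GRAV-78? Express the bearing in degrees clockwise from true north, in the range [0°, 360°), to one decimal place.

299.6°

Δλ = -90.5335°
y = sin Δλ · cos φ₂ = -0.793710
x = cos φ₁ sin φ₂ − sin φ₁ cos φ₂ cos Δλ = 0.451620
θ = atan2(y, x) = -60.3602° → 299.6398° (mod 360°)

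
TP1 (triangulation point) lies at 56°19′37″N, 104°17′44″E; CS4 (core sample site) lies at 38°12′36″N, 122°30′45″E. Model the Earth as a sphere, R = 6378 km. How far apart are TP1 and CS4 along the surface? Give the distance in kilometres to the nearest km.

TP1: φ = +56.32694°, λ = +104.29556°
CS4: φ = +38.21000°, λ = +122.51250°
Δφ = -18.1169°,  Δλ = 18.2169°
a = sin²(Δφ/2) + cos φ₁ cos φ₂ sin²(Δλ/2) = 0.035706
c = 2·arcsin(√a) = 0.380206 rad = 21.7842°
d = R·c = 6378 × 0.380206 = 2425.0 km

2425 km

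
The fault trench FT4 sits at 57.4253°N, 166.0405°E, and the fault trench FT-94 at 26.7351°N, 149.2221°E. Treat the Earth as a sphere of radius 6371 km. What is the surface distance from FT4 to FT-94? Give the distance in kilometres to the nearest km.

3661 km

Δφ = -30.6902°,  Δλ = -16.8184°
a = sin²(Δφ/2) + cos φ₁ cos φ₂ sin²(Δλ/2) = 0.080314
c = 2·arcsin(√a) = 0.574669 rad = 32.9261°
d = R·c = 6371 × 0.574669 = 3661.2 km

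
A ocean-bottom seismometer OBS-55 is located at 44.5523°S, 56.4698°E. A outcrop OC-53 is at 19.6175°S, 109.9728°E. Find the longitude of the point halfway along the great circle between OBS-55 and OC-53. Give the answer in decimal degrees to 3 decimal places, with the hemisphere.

87.218°E

Bx = cos φ₂ cos Δλ = 0.560257,  By = cos φ₂ sin Δλ = 0.757226
φₘ = atan2(sin φ₁ + sin φ₂, √((cos φ₁ + Bx)² + By²)) = -35.00622°
λₘ = λ₁ + atan2(By, cos φ₁ + Bx) = 87.21814°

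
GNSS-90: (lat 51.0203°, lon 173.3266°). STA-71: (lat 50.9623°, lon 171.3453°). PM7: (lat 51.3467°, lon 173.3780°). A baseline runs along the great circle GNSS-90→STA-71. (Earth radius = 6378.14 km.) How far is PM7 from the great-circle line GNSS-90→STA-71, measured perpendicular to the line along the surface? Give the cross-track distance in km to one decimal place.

δ₁₃ = central angle GNSS-90→PM7 = 0.005724 rad  (haversine)
θ₁₃ = bearing GNSS-90→PM7 = 5.617°,  θ₁₂ = bearing GNSS-90→STA-71 = 268.107°
dₓₜ = R·arcsin(sin δ₁₃ · sin(θ₁₃ − θ₁₂)) = 6378.14·arcsin(0.00572·sin(-262.490°)) = 36.198 km
|dₓₜ| = 36.198 km

36.2 km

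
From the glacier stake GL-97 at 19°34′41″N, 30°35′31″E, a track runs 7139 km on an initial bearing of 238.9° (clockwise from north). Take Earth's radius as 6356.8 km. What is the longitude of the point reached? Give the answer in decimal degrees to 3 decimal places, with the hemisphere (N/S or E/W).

23.256°W

GL-97: φ = +19.57806°, λ = +30.59194°
δ = d/R = 7139/6356.8 = 1.123049 rad
φ₂ = arcsin(sin φ₁ cos δ + cos φ₁ sin δ cos θ)
   = arcsin(0.33509·0.43294 + 0.94219·0.90142·-0.51653) = -17.07505°
λ₂ = λ₁ + atan2(sin θ sin δ cos φ₁, cos δ − sin φ₁ sin φ₂) = -23.25579°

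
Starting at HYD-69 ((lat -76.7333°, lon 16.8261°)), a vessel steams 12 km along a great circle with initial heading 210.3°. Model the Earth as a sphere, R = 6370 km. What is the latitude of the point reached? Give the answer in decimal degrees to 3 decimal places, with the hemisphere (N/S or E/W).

δ = d/R = 12/6370 = 0.001884 rad
φ₂ = arcsin(sin φ₁ cos δ + cos φ₁ sin δ cos θ)
   = arcsin(-0.97331·1.00000 + 0.22948·0.00188·-0.86340) = -76.82638°
λ₂ = λ₁ + atan2(sin θ sin δ cos φ₁, cos δ − sin φ₁ sin φ₂) = 16.58715°

76.826°S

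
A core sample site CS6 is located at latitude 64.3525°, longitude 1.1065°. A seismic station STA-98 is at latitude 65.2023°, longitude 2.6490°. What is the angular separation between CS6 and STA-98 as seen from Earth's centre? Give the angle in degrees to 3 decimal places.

Δφ = 0.8498°,  Δλ = 1.5425°
a = sin²(Δφ/2) + cos φ₁ cos φ₂ sin²(Δλ/2) = 0.000088
c = 2·arcsin(√a) = 0.018750 rad = 1.0743°

1.074°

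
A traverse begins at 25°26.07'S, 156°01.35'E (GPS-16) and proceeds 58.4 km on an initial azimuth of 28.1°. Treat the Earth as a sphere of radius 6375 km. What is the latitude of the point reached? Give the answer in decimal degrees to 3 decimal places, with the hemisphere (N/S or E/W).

24.971°S

GPS-16: φ = -25.43450°, λ = +156.02250°
δ = d/R = 58.4/6375 = 0.009161 rad
φ₂ = arcsin(sin φ₁ cos δ + cos φ₁ sin δ cos θ)
   = arcsin(-0.42948·0.99996 + 0.90308·0.00916·0.88213) = -24.97124°
λ₂ = λ₁ + atan2(sin θ sin δ cos φ₁, cos δ − sin φ₁ sin φ₂) = 156.29521°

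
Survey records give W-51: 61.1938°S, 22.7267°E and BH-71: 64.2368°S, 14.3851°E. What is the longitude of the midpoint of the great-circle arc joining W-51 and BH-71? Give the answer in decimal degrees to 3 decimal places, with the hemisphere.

Bx = cos φ₂ cos Δλ = 0.430054,  By = cos φ₂ sin Δλ = -0.063057
φₘ = atan2(sin φ₁ + sin φ₂, √((cos φ₁ + Bx)² + By²)) = -62.77699°
λₘ = λ₁ + atan2(By, cos φ₁ + Bx) = 18.77106°

18.771°E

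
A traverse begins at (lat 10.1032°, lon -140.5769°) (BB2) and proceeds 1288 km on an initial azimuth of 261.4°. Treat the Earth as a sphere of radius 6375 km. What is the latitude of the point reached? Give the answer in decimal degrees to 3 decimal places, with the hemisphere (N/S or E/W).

δ = d/R = 1288/6375 = 0.202039 rad
φ₂ = arcsin(sin φ₁ cos δ + cos φ₁ sin δ cos θ)
   = arcsin(0.17542·0.97966 + 0.98449·0.20067·-0.14954) = 8.18165°
λ₂ = λ₁ + atan2(sin θ sin δ cos φ₁, cos δ − sin φ₁ sin φ₂) = -152.14026°

8.182°N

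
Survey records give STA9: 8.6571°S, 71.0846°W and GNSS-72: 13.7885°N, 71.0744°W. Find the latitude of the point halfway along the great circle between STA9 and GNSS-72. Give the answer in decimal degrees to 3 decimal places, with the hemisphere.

2.566°N

Bx = cos φ₂ cos Δλ = 0.971182,  By = cos φ₂ sin Δλ = 0.000173
φₘ = atan2(sin φ₁ + sin φ₂, √((cos φ₁ + Bx)² + By²)) = 2.56570°
λₘ = λ₁ + atan2(By, cos φ₁ + Bx) = -71.07955°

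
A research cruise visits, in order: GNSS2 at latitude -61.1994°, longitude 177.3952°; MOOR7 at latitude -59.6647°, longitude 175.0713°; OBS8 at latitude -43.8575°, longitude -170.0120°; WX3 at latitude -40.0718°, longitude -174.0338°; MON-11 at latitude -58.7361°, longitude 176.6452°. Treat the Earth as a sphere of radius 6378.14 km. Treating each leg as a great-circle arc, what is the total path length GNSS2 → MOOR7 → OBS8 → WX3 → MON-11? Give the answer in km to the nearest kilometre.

GNSS2→MOOR7: c = 0.033433 rad, d = 213.24 km
MOOR7→OBS8: c = 0.317844 rad, d = 2027.26 km
OBS8→WX3: c = 0.084177 rad, d = 536.90 km
WX3→MON-11: c = 0.341760 rad, d = 2179.80 km
Total = 213.24 + 2027.26 + 536.90 + 2179.80 = 4957.19 km

4957 km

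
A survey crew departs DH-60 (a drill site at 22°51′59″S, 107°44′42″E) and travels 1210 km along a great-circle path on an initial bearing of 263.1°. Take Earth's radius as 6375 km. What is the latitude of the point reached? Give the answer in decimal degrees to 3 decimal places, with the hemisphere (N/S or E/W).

23.734°S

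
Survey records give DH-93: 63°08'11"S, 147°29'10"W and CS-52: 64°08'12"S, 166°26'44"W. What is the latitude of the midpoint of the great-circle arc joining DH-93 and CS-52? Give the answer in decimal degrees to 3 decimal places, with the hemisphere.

63.949°S

DH-93: φ = -63.13639°, λ = -147.48611°
CS-52: φ = -64.13667°, λ = -166.44556°
Bx = cos φ₂ cos Δλ = 0.412560,  By = cos φ₂ sin Δλ = -0.141729
φₘ = atan2(sin φ₁ + sin φ₂, √((cos φ₁ + Bx)² + By²)) = -63.94858°
λₘ = λ₁ + atan2(By, cos φ₁ + Bx) = -156.79732°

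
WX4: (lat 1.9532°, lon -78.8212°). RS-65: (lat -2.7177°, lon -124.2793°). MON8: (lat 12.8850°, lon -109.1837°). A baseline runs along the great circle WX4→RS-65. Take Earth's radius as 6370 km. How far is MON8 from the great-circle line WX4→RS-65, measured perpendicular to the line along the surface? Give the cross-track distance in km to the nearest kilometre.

δ₁₃ = central angle WX4→MON8 = 0.558163 rad  (haversine)
θ₁₃ = bearing WX4→MON8 = 291.510°,  θ₁₂ = bearing WX4→RS-65 = 264.284°
dₓₜ = R·arcsin(sin δ₁₃ · sin(θ₁₃ − θ₁₂)) = 6370·arcsin(0.52963·sin(27.227°)) = 1559.044 km
|dₓₜ| = 1559.044 km

1559 km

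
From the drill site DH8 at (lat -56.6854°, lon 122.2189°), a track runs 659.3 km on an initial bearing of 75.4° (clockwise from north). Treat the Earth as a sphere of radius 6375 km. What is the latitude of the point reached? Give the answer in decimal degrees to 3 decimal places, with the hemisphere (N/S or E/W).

54.777°S

δ = d/R = 659.3/6375 = 0.103420 rad
φ₂ = arcsin(sin φ₁ cos δ + cos φ₁ sin δ cos θ)
   = arcsin(-0.83567·0.99466 + 0.54924·0.10324·0.25207) = -54.77665°
λ₂ = λ₁ + atan2(sin θ sin δ cos φ₁, cos δ − sin φ₁ sin φ₂) = 132.19344°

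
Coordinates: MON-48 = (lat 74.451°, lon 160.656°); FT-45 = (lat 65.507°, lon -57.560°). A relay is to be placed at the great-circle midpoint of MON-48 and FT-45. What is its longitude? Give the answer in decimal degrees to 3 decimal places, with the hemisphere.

Bx = cos φ₂ cos Δλ = -0.325731,  By = cos φ₂ sin Δλ = 0.256472
φₘ = atan2(sin φ₁ + sin φ₂, √((cos φ₁ + Bx)² + By²)) = 82.01247°
λₘ = λ₁ + atan2(By, cos φ₁ + Bx) = -96.67170°

96.672°W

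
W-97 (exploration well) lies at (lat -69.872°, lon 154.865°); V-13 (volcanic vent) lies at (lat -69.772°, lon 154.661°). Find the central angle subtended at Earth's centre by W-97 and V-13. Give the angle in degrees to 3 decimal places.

Δφ = 0.1000°,  Δλ = -0.2040°
a = sin²(Δφ/2) + cos φ₁ cos φ₂ sin²(Δλ/2) = 0.000001
c = 2·arcsin(√a) = 0.002134 rad = 0.1223°

0.122°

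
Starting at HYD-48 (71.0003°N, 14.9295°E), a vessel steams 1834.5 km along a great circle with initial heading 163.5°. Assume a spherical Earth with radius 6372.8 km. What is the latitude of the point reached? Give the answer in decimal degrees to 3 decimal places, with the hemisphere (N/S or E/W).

δ = d/R = 1834.5/6372.8 = 0.287864 rad
φ₂ = arcsin(sin φ₁ cos δ + cos φ₁ sin δ cos θ)
   = arcsin(0.94552·0.95885 + 0.32556·0.28390·-0.95882) = 54.88426°
λ₂ = λ₁ + atan2(sin θ sin δ cos φ₁, cos δ − sin φ₁ sin φ₂) = 22.98752°

54.884°N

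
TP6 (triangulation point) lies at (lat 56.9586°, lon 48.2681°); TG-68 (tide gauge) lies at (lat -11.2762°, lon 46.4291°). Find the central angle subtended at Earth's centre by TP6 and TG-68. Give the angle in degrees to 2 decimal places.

68.25°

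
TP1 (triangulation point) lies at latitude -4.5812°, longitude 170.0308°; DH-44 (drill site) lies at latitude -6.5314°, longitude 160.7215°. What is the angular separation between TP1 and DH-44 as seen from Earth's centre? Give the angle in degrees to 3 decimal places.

Δφ = -1.9502°,  Δλ = -9.3093°
a = sin²(Δφ/2) + cos φ₁ cos φ₂ sin²(Δλ/2) = 0.006811
c = 2·arcsin(√a) = 0.165248 rad = 9.4680°

9.468°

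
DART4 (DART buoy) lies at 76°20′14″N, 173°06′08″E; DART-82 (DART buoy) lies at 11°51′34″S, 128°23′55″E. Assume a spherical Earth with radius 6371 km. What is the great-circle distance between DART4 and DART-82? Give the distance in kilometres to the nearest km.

10233 km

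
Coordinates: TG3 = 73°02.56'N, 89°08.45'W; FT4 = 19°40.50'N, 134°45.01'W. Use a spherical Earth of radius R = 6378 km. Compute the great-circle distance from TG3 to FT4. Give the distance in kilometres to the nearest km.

6574 km

TG3: φ = +73.04267°, λ = -89.14083°
FT4: φ = +19.67500°, λ = -134.75017°
Δφ = -53.3677°,  Δλ = -45.6093°
a = sin²(Δφ/2) + cos φ₁ cos φ₂ sin²(Δλ/2) = 0.242918
c = 2·arcsin(√a) = 1.030764 rad = 59.0584°
d = R·c = 6378 × 1.030764 = 6574.2 km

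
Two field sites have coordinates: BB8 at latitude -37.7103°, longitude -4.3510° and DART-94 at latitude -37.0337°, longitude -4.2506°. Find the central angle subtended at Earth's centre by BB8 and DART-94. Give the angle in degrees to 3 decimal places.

Δφ = 0.6766°,  Δλ = 0.1004°
a = sin²(Δφ/2) + cos φ₁ cos φ₂ sin²(Δλ/2) = 0.000035
c = 2·arcsin(√a) = 0.011891 rad = 0.6813°

0.681°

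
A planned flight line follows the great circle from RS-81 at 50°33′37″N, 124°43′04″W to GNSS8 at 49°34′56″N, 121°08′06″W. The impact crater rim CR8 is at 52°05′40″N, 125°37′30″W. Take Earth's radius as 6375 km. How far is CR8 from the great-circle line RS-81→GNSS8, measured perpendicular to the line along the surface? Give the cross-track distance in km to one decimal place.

RS-81: φ = +50.56028°, λ = -124.71778°
GNSS8: φ = +49.58222°, λ = -121.13500°
CR8: φ = +52.09444°, λ = -125.62500°
δ₁₃ = central angle RS-81→CR8 = 0.028545 rad  (haversine)
θ₁₃ = bearing RS-81→CR8 = 340.073°,  θ₁₂ = bearing RS-81→GNSS8 = 111.660°
dₓₜ = R·arcsin(sin δ₁₃ · sin(θ₁₃ − θ₁₂)) = 6375·arcsin(0.02854·sin(228.413°)) = -136.100 km
|dₓₜ| = 136.100 km

136.1 km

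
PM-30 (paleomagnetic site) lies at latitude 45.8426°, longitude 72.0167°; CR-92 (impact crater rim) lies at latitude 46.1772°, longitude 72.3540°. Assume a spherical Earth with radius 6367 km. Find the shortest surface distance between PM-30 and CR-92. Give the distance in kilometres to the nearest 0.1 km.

45.4 km

Δφ = 0.3346°,  Δλ = 0.3373°
a = sin²(Δφ/2) + cos φ₁ cos φ₂ sin²(Δλ/2) = 0.000013
c = 2·arcsin(√a) = 0.007129 rad = 0.4085°
d = R·c = 6367 × 0.007129 = 45.4 km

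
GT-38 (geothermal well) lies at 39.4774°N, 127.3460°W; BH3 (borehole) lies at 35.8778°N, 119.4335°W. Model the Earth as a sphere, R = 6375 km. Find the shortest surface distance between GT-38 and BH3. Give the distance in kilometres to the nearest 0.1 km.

Δφ = -3.5996°,  Δλ = 7.9125°
a = sin²(Δφ/2) + cos φ₁ cos φ₂ sin²(Δλ/2) = 0.003964
c = 2·arcsin(√a) = 0.125998 rad = 7.2191°
d = R·c = 6375 × 0.125998 = 803.2 km

803.2 km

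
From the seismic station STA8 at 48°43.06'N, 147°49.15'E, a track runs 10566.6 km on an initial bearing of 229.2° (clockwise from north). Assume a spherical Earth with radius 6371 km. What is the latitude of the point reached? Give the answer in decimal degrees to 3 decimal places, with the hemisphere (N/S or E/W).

29.690°S

STA8: φ = +48.71767°, λ = +147.81917°
δ = d/R = 10566.6/6371 = 1.658547 rad
φ₂ = arcsin(sin φ₁ cos δ + cos φ₁ sin δ cos θ)
   = arcsin(0.75147·-0.08764 + 0.65977·0.99615·-0.65342) = -29.68989°
λ₂ = λ₁ + atan2(sin θ sin δ cos φ₁, cos δ − sin φ₁ sin φ₂) = 87.58754°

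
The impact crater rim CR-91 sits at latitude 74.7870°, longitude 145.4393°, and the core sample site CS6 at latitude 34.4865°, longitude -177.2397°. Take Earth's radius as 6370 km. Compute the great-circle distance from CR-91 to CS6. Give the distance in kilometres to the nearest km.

4901 km

Δφ = -40.3005°,  Δλ = 37.3210°
a = sin²(Δφ/2) + cos φ₁ cos φ₂ sin²(Δλ/2) = 0.140811
c = 2·arcsin(√a) = 0.769330 rad = 44.0793°
d = R·c = 6370 × 0.769330 = 4900.6 km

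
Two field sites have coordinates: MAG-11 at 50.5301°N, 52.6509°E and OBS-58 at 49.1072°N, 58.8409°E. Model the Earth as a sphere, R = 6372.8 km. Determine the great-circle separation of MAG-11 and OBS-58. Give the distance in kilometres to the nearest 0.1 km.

Δφ = -1.4229°,  Δλ = 6.1900°
a = sin²(Δφ/2) + cos φ₁ cos φ₂ sin²(Δλ/2) = 0.001367
c = 2·arcsin(√a) = 0.073970 rad = 4.2382°
d = R·c = 6372.8 × 0.073970 = 471.4 km

471.4 km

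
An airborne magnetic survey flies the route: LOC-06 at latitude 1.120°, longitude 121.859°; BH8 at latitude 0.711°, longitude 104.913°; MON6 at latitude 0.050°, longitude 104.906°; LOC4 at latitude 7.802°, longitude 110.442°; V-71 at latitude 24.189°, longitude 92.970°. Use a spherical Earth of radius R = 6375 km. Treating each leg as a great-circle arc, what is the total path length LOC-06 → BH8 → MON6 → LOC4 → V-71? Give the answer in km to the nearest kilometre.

5623 km

LOC-06→BH8: c = 0.295811 rad, d = 1885.79 km
BH8→MON6: c = 0.011537 rad, d = 73.55 km
MON6→LOC4: c = 0.166081 rad, d = 1058.77 km
LOC4→V-71: c = 0.408589 rad, d = 2604.76 km
Total = 1885.79 + 73.55 + 1058.77 + 2604.76 = 5622.87 km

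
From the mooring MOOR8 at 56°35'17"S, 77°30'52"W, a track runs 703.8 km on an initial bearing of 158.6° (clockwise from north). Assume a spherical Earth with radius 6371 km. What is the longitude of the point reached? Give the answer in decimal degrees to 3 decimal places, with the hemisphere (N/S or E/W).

MOOR8: φ = -56.58806°, λ = -77.51444°
δ = d/R = 703.8/6371 = 0.110469 rad
φ₂ = arcsin(sin φ₁ cos δ + cos φ₁ sin δ cos θ)
   = arcsin(-0.83473·0.99390 + 0.55065·0.11024·-0.93106) = -62.39540°
λ₂ = λ₁ + atan2(sin θ sin δ cos φ₁, cos δ − sin φ₁ sin φ₂) = -72.53422°

72.534°W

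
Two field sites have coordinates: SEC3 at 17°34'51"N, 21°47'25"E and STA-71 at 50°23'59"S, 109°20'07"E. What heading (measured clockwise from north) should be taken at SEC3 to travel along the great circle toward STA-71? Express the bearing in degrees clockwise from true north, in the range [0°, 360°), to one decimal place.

139.4°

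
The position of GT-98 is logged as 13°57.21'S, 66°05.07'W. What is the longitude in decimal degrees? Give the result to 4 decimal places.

66.0845°W

66° + 5.07′/60 = 66 + 0.08450 = 66.0845°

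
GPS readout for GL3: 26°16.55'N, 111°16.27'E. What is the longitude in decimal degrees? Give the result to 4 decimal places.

111.2712°E

111° + 16.27′/60 = 111 + 0.27117 = 111.2712°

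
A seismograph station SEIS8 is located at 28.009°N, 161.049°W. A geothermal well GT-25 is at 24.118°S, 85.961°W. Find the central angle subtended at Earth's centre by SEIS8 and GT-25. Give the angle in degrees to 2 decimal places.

89.11°

Δφ = -52.1270°,  Δλ = 75.0880°
a = sin²(Δφ/2) + cos φ₁ cos φ₂ sin²(Δλ/2) = 0.492265
c = 2·arcsin(√a) = 1.555325 rad = 89.1135°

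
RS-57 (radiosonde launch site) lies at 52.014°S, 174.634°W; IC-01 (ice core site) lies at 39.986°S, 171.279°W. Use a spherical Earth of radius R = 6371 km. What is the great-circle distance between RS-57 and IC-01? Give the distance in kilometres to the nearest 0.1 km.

Δφ = 12.0280°,  Δλ = 3.3550°
a = sin²(Δφ/2) + cos φ₁ cos φ₂ sin²(Δλ/2) = 0.011381
c = 2·arcsin(√a) = 0.213772 rad = 12.2482°
d = R·c = 6371 × 0.213772 = 1361.9 km

1361.9 km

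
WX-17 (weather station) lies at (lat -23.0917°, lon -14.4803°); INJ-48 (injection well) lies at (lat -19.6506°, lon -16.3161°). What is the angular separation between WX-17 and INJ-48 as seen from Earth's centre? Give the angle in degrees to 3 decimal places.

3.842°

Δφ = 3.4411°,  Δλ = -1.8358°
a = sin²(Δφ/2) + cos φ₁ cos φ₂ sin²(Δλ/2) = 0.001124
c = 2·arcsin(√a) = 0.067059 rad = 3.8422°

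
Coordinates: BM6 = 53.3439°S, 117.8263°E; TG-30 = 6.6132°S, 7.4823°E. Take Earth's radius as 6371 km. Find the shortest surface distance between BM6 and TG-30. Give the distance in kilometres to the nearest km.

Δφ = 46.7307°,  Δλ = -110.3440°
a = sin²(Δφ/2) + cos φ₁ cos φ₂ sin²(Δλ/2) = 0.556892
c = 2·arcsin(√a) = 1.684826 rad = 96.5334°
d = R·c = 6371 × 1.684826 = 10734.0 km

10734 km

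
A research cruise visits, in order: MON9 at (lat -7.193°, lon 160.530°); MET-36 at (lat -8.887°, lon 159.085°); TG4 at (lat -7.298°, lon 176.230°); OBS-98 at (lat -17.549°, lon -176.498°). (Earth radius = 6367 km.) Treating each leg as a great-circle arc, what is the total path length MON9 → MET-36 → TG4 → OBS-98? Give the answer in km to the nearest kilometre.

3526 km

MON9→MET-36: c = 0.038700 rad, d = 246.40 km
MET-36→TG4: c = 0.297520 rad, d = 1894.31 km
TG4→OBS-98: c = 0.217544 rad, d = 1385.10 km
Total = 246.40 + 1894.31 + 1385.10 = 3525.82 km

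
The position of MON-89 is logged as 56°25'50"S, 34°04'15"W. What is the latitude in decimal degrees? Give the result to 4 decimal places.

56° + 25′/60 + 50″/3600 = 56 + 0.41667 + 0.01389 = 56.4306°

56.4306°S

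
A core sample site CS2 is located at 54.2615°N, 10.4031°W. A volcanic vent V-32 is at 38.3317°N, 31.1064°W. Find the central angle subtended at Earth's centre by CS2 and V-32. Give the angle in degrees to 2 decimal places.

21.25°

Δφ = -15.9298°,  Δλ = -20.7033°
a = sin²(Δφ/2) + cos φ₁ cos φ₂ sin²(Δλ/2) = 0.033994
c = 2·arcsin(√a) = 0.370873 rad = 21.2495°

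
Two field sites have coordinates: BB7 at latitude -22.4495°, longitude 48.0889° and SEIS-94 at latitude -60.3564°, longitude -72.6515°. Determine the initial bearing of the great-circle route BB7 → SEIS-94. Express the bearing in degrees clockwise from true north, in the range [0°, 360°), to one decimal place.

Δλ = -120.7404°
y = sin Δλ · cos φ₂ = -0.425108
x = cos φ₁ sin φ₂ − sin φ₁ cos φ₂ cos Δλ = -0.899797
θ = atan2(y, x) = -154.7117° → 205.2883° (mod 360°)

205.3°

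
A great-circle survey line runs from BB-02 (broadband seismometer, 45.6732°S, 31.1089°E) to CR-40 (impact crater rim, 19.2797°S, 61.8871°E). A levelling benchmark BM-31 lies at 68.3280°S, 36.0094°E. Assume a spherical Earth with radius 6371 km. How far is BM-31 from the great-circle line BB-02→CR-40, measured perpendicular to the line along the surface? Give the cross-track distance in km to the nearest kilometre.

2152 km

δ₁₃ = central angle BB-02→BM-31 = 0.397843 rad  (haversine)
θ₁₃ = bearing BB-02→BM-31 = 175.329°,  θ₁₂ = bearing BB-02→CR-40 = 54.117°
dₓₜ = R·arcsin(sin δ₁₃ · sin(θ₁₃ − θ₁₂)) = 6371·arcsin(0.38743·sin(121.212°)) = 2151.707 km
|dₓₜ| = 2151.707 km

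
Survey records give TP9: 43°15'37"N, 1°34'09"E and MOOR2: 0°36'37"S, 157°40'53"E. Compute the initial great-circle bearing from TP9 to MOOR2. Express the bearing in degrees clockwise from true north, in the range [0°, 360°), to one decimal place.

TP9: φ = +43.26028°, λ = +1.56917°
MOOR2: φ = -0.61028°, λ = +157.68139°
Δλ = 156.1122°
y = sin Δλ · cos φ₂ = 0.404924
x = cos φ₁ sin φ₂ − sin φ₁ cos φ₂ cos Δλ = 0.618818
θ = atan2(y, x) = 33.1987° → 33.1987° (mod 360°)

33.2°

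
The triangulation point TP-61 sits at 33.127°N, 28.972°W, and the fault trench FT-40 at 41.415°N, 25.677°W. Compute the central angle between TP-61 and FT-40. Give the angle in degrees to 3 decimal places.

Δφ = 8.2880°,  Δλ = 3.2950°
a = sin²(Δφ/2) + cos φ₁ cos φ₂ sin²(Δλ/2) = 0.005741
c = 2·arcsin(√a) = 0.151686 rad = 8.6910°

8.691°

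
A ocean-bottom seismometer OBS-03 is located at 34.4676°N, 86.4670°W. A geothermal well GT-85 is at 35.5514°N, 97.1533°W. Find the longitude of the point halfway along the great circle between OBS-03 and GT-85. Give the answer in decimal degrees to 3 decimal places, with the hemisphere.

91.775°W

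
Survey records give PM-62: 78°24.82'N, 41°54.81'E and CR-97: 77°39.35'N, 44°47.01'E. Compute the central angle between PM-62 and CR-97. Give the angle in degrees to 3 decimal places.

PM-62: φ = +78.41367°, λ = +41.91350°
CR-97: φ = +77.65583°, λ = +44.78350°
Δφ = -0.7578°,  Δλ = 2.8700°
a = sin²(Δφ/2) + cos φ₁ cos φ₂ sin²(Δλ/2) = 0.000071
c = 2·arcsin(√a) = 0.016813 rad = 0.9633°

0.963°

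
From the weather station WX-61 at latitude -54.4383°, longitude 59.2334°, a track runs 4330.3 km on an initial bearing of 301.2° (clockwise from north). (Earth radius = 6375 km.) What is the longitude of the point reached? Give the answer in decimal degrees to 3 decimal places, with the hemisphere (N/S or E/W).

22.392°E

δ = d/R = 4330.3/6375 = 0.679263 rad
φ₂ = arcsin(sin φ₁ cos δ + cos φ₁ sin δ cos θ)
   = arcsin(-0.81349·0.77804 + 0.58158·0.62822·0.51803) = -26.33753°
λ₂ = λ₁ + atan2(sin θ sin δ cos φ₁, cos δ − sin φ₁ sin φ₂) = 22.39235°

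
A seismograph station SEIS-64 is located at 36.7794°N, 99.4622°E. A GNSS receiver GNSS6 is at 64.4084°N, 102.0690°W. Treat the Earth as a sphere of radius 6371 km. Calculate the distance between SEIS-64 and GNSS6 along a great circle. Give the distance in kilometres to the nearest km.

Δφ = 27.6290°,  Δλ = 158.4688°
a = sin²(Δφ/2) + cos φ₁ cos φ₂ sin²(Δλ/2) = 0.390916
c = 2·arcsin(√a) = 1.350859 rad = 77.3985°
d = R·c = 6371 × 1.350859 = 8606.3 km

8606 km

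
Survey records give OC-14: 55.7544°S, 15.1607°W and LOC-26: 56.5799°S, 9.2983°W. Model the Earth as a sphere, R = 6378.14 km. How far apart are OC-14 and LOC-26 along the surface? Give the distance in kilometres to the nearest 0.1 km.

374.7 km

Δφ = -0.8255°,  Δλ = 5.8624°
a = sin²(Δφ/2) + cos φ₁ cos φ₂ sin²(Δλ/2) = 0.000862
c = 2·arcsin(√a) = 0.058741 rad = 3.3656°
d = R·c = 6378.14 × 0.058741 = 374.7 km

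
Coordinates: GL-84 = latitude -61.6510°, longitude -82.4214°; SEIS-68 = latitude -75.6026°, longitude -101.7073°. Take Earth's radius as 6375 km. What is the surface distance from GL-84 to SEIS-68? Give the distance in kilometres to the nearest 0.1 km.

1718.8 km

Δφ = -13.9516°,  Δλ = -19.2859°
a = sin²(Δφ/2) + cos φ₁ cos φ₂ sin²(Δλ/2) = 0.018063
c = 2·arcsin(√a) = 0.269613 rad = 15.4477°
d = R·c = 6375 × 0.269613 = 1718.8 km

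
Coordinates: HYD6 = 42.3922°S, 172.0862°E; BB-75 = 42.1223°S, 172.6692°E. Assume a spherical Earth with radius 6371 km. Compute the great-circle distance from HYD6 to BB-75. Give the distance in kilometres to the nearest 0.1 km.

Δφ = 0.2699°,  Δλ = 0.5830°
a = sin²(Δφ/2) + cos φ₁ cos φ₂ sin²(Δλ/2) = 0.000020
c = 2·arcsin(√a) = 0.008883 rad = 0.5090°
d = R·c = 6371 × 0.008883 = 56.6 km

56.6 km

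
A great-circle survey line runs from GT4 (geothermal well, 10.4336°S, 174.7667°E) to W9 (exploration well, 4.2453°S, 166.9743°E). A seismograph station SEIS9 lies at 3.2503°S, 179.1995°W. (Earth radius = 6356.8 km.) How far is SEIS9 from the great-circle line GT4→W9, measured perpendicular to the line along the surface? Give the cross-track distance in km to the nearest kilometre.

1037 km

δ₁₃ = central angle GT4→SEIS9 = 0.163205 rad  (haversine)
θ₁₃ = bearing GT4→SEIS9 = 40.233°,  θ₁₂ = bearing GT4→W9 = 308.129°
dₓₜ = R·arcsin(sin δ₁₃ · sin(θ₁₃ − θ₁₂)) = 6356.8·arcsin(0.16248·sin(-267.896°)) = 1036.755 km
|dₓₜ| = 1036.755 km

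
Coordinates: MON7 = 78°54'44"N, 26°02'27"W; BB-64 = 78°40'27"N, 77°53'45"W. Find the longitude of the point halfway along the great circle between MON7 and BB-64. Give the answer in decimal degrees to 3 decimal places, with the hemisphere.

MON7: φ = +78.91222°, λ = -26.04083°
BB-64: φ = +78.67417°, λ = -77.89583°
Bx = cos φ₂ cos Δλ = 0.121300,  By = cos φ₂ sin Δλ = -0.154450
φₘ = atan2(sin φ₁ + sin φ₂, √((cos φ₁ + Bx)² + By²)) = 79.89656°
λₘ = λ₁ + atan2(By, cos φ₁ + Bx) = -52.26040°

52.260°W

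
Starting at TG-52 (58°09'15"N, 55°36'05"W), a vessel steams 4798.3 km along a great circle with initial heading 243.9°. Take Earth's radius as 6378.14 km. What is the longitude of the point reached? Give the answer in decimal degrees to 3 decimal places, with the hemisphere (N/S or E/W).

TG-52: φ = +58.15417°, λ = -55.60139°
δ = d/R = 4798.3/6378.14 = 0.752304 rad
φ₂ = arcsin(sin φ₁ cos δ + cos φ₁ sin δ cos θ)
   = arcsin(0.84947·0.73012 + 0.52764·0.68332·-0.43994) = 27.49006°
λ₂ = λ₁ + atan2(sin θ sin δ cos φ₁, cos δ − sin φ₁ sin φ₂) = -99.36996°

99.370°W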